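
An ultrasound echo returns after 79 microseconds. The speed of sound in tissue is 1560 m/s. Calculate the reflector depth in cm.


depth = c * t / 2
t = 79 us = 7.9000e-05 s
depth = 1560 * 7.9000e-05 / 2
depth = 0.06162 m = 6.162 cm


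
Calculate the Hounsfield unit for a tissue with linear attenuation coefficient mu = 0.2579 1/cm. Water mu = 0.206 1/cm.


HU = ((mu_tissue - mu_water) / mu_water) * 1000
HU = ((0.2579 - 0.206) / 0.206) * 1000
HU = 251.9


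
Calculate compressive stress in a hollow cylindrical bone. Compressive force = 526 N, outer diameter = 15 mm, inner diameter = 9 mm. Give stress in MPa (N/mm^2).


A = pi*(r_o^2 - r_i^2)
r_o = 7.5 mm, r_i = 4.5 mm
A = 113.097 mm^2
sigma = F/A = 526 / 113.097
sigma = 4.651 MPa


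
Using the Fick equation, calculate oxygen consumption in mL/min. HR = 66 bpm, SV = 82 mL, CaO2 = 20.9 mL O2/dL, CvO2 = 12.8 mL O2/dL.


CO = HR*SV = 66*82/1000 = 5.412 L/min
a-v O2 diff = 20.9 - 12.8 = 8.1 mL/dL
VO2 = CO * (CaO2-CvO2) * 10 dL/L
VO2 = 5.412 * 8.1 * 10
VO2 = 438.4 mL/min


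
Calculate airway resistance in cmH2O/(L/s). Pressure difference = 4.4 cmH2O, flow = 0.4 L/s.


R = dP / flow
R = 4.4 / 0.4
R = 11 cmH2O/(L/s)


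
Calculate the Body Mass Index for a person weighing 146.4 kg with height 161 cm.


BMI = weight / height^2
height = 161 cm = 1.61 m
BMI = 146.4 / 1.61^2
BMI = 56.48 kg/m^2


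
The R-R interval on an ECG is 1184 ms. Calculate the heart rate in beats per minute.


HR = 60 / RR_interval(s)
RR = 1184 ms = 1.184 s
HR = 60 / 1.184 = 50.68 bpm


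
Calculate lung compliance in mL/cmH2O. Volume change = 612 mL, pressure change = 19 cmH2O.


C = dV / dP
C = 612 / 19
C = 32.21 mL/cmH2O


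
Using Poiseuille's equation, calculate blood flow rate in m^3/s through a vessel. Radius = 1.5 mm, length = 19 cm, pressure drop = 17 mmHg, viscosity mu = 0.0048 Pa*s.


Q = pi*r^4*dP / (8*mu*L)
r = 0.0015 m, L = 0.19 m
dP = 17 mmHg = 2266.474 Pa
Q = 4.9406e-06 m^3/s


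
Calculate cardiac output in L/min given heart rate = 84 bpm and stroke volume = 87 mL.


CO = HR * SV
CO = 84 * 87 / 1000
CO = 7.308 L/min


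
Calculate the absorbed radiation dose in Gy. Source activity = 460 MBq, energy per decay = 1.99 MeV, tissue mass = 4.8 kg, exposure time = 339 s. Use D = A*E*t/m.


A = 460 MBq = 4.6000e+08 Bq
E = 1.99 MeV = 3.18798e-13 J
D = A*E*t/m = 4.6000e+08*3.18798e-13*339/4.8
D = 0.01036 Gy


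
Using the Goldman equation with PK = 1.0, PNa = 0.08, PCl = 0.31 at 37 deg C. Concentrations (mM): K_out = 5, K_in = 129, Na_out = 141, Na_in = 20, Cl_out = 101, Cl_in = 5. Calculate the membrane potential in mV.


Vm = (RT/F)*ln((PK*Ko + PNa*Nao + PCl*Cli)/(PK*Ki + PNa*Nai + PCl*Clo))
Numer = 17.83, Denom = 161.91
Vm = -58.96 mV


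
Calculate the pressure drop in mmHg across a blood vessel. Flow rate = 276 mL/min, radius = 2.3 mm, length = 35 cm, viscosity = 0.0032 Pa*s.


dP = 8*mu*L*Q / (pi*r^4)
Q = 276 mL/min = 4.6e-06 m^3/s
dP = 468.818 Pa = 468.818 / 133.322 mmHg = 3.516 mmHg


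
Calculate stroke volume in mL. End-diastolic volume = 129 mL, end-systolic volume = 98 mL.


SV = EDV - ESV
SV = 129 - 98
SV = 31 mL


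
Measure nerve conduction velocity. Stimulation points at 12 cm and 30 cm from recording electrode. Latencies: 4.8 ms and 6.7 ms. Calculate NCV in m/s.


Distance = (30 - 12) / 100 = 0.18 m
dt = (6.7 - 4.8) / 1000 = 0.0019 s
NCV = dist / dt = 94.74 m/s


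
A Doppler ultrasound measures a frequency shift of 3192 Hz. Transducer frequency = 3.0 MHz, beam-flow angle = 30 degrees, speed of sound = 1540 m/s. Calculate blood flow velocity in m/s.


v = fd * c / (2 * f0 * cos(theta))
v = 3192 * 1540 / (2 * 3.0000e+06 * cos(30))
v = 0.946 m/s


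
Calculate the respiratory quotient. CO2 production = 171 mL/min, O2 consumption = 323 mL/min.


RQ = VCO2 / VO2
RQ = 171 / 323
RQ = 0.5294


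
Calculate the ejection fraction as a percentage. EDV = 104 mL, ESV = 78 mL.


SV = EDV - ESV = 104 - 78 = 26 mL
EF = SV/EDV * 100 = 26/104 * 100
EF = 25%


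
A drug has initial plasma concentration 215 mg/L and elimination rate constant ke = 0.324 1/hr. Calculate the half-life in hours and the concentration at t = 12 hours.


t_half = ln(2) / ke = 0.693147 / 0.324 = 2.139 hr
C(t) = C0 * exp(-ke*t) = 215 * exp(-0.324*12)
C(12) = 4.405 mg/L


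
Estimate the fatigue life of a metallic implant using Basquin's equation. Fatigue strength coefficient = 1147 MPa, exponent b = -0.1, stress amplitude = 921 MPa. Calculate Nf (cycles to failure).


sigma_a = sigma_f' * (2Nf)^b
2Nf = (sigma_a/sigma_f')^(1/b)
2Nf = (921/1147)^(1/-0.1)
2Nf = 8.9750707
Nf = 4.488


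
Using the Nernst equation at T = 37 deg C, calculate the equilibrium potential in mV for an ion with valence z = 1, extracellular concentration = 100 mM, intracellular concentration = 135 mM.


E = (RT/(zF)) * ln(C_out/C_in)
T = 37 + 273.15 = 310.15 K
E = (8.314 * 310.15 / (1 * 96485)) * ln(100/135)
E = -8.02 mV


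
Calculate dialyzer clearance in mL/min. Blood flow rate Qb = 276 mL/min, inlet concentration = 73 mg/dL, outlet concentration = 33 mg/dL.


K = Qb * (Cb_in - Cb_out) / Cb_in
K = 276 * (73 - 33) / 73
K = 151.2 mL/min


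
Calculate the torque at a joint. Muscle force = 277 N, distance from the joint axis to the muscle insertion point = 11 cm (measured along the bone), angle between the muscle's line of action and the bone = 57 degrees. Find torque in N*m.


Torque = F * d * sin(theta)   (moment arm = d*sin(theta))
d = 11 cm = 0.11 m
Torque = 277 * 0.11 * sin(57)
Torque = 25.55 N*m


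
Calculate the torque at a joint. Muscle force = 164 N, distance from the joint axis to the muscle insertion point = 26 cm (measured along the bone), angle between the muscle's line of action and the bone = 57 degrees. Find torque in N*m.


Torque = F * d * sin(theta)   (moment arm = d*sin(theta))
d = 26 cm = 0.26 m
Torque = 164 * 0.26 * sin(57)
Torque = 35.76 N*m


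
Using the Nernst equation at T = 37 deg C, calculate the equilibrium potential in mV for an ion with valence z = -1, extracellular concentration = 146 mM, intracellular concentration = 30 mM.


E = (RT/(zF)) * ln(C_out/C_in)
T = 37 + 273.15 = 310.15 K
E = (8.314 * 310.15 / (-1 * 96485)) * ln(146/30)
E = -42.29 mV


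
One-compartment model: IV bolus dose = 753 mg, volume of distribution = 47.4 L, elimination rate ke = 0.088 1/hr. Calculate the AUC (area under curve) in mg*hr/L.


C0 = Dose/Vd = 753/47.4 = 15.8861 mg/L
AUC = C0/ke = 15.8861/0.088
AUC = 180.5 mg*hr/L


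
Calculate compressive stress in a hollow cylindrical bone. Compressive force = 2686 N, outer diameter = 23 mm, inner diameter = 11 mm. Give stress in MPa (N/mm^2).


A = pi*(r_o^2 - r_i^2)
r_o = 11.5 mm, r_i = 5.5 mm
A = 320.442 mm^2
sigma = F/A = 2686 / 320.442
sigma = 8.382 MPa


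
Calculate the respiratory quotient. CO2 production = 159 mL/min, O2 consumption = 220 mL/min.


RQ = VCO2 / VO2
RQ = 159 / 220
RQ = 0.7227


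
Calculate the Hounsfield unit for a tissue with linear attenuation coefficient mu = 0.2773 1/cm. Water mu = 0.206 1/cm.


HU = ((mu_tissue - mu_water) / mu_water) * 1000
HU = ((0.2773 - 0.206) / 0.206) * 1000
HU = 346.1


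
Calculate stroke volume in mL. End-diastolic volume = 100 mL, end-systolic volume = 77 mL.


SV = EDV - ESV
SV = 100 - 77
SV = 23 mL


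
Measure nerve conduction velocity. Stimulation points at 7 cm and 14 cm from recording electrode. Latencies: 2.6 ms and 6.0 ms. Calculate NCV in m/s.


Distance = (14 - 7) / 100 = 0.07 m
dt = (6.0 - 2.6) / 1000 = 0.0034 s
NCV = dist / dt = 20.59 m/s


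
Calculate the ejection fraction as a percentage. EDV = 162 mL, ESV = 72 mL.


SV = EDV - ESV = 162 - 72 = 90 mL
EF = SV/EDV * 100 = 90/162 * 100
EF = 55.56%


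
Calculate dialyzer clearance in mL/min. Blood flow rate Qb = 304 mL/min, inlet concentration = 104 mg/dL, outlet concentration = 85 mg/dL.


K = Qb * (Cb_in - Cb_out) / Cb_in
K = 304 * (104 - 85) / 104
K = 55.54 mL/min


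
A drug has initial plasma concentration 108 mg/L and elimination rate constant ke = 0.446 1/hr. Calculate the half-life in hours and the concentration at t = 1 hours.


t_half = ln(2) / ke = 0.693147 / 0.446 = 1.554 hr
C(t) = C0 * exp(-ke*t) = 108 * exp(-0.446*1)
C(1) = 69.14 mg/L


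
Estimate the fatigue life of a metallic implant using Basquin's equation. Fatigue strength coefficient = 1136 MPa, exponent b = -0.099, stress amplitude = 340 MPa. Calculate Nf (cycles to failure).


sigma_a = sigma_f' * (2Nf)^b
2Nf = (sigma_a/sigma_f')^(1/b)
2Nf = (340/1136)^(1/-0.099)
2Nf = 195845.36
Nf = 9.792e+04


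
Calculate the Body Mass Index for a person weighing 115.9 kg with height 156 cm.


BMI = weight / height^2
height = 156 cm = 1.56 m
BMI = 115.9 / 1.56^2
BMI = 47.62 kg/m^2


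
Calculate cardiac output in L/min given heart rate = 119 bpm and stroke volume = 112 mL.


CO = HR * SV
CO = 119 * 112 / 1000
CO = 13.33 L/min


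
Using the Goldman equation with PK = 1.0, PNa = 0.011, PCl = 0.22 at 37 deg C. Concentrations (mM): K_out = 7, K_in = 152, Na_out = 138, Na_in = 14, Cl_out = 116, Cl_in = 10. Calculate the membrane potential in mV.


Vm = (RT/F)*ln((PK*Ko + PNa*Nao + PCl*Cli)/(PK*Ki + PNa*Nai + PCl*Clo))
Numer = 10.718, Denom = 177.674
Vm = -75.05 mV


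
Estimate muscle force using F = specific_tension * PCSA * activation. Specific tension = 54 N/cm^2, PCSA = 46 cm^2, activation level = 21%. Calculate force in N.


F = sigma * PCSA * activation
F = 54 * 46 * 0.21
F = 521.6 N


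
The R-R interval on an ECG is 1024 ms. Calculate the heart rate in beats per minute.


HR = 60 / RR_interval(s)
RR = 1024 ms = 1.024 s
HR = 60 / 1.024 = 58.59 bpm


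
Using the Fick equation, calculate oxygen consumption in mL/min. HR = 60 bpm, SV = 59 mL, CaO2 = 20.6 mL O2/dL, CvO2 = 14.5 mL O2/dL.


CO = HR*SV = 60*59/1000 = 3.54 L/min
a-v O2 diff = 20.6 - 14.5 = 6.1 mL/dL
VO2 = CO * (CaO2-CvO2) * 10 dL/L
VO2 = 3.54 * 6.1 * 10
VO2 = 215.9 mL/min


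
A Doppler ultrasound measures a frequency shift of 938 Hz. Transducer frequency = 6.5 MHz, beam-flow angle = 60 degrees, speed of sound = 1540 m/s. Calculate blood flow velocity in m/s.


v = fd * c / (2 * f0 * cos(theta))
v = 938 * 1540 / (2 * 6.5000e+06 * cos(60))
v = 0.2222 m/s


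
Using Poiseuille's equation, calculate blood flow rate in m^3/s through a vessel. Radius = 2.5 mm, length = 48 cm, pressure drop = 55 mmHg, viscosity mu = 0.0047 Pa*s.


Q = pi*r^4*dP / (8*mu*L)
r = 0.0025 m, L = 0.48 m
dP = 55 mmHg = 7332.71 Pa
Q = 4.9859e-05 m^3/s


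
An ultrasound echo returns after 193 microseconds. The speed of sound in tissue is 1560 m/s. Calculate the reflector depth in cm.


depth = c * t / 2
t = 193 us = 1.9300e-04 s
depth = 1560 * 1.9300e-04 / 2
depth = 0.15054 m = 15.054 cm


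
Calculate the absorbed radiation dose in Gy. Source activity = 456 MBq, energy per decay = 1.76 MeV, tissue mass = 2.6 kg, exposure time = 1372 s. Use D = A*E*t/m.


A = 456 MBq = 4.5600e+08 Bq
E = 1.76 MeV = 2.81952e-13 J
D = A*E*t/m = 4.5600e+08*2.81952e-13*1372/2.6
D = 0.06785 Gy


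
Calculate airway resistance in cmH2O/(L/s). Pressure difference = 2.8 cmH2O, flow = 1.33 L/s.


R = dP / flow
R = 2.8 / 1.33
R = 2.105 cmH2O/(L/s)


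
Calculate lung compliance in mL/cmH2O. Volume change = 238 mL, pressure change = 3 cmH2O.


C = dV / dP
C = 238 / 3
C = 79.33 mL/cmH2O


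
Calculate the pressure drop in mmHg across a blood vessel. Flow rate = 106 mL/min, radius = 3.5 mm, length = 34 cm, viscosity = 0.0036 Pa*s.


dP = 8*mu*L*Q / (pi*r^4)
Q = 106 mL/min = 1.76667e-06 m^3/s
dP = 36.6948 Pa = 36.6948 / 133.322 mmHg = 0.2752 mmHg


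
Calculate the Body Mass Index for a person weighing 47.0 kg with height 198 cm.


BMI = weight / height^2
height = 198 cm = 1.98 m
BMI = 47.0 / 1.98^2
BMI = 11.99 kg/m^2


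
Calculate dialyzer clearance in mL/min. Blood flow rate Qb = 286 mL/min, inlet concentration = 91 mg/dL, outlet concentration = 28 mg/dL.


K = Qb * (Cb_in - Cb_out) / Cb_in
K = 286 * (91 - 28) / 91
K = 198 mL/min


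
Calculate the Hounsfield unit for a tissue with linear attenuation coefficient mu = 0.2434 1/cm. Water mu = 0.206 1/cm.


HU = ((mu_tissue - mu_water) / mu_water) * 1000
HU = ((0.2434 - 0.206) / 0.206) * 1000
HU = 181.6


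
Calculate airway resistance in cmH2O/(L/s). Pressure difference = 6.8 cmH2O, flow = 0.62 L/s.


R = dP / flow
R = 6.8 / 0.62
R = 10.97 cmH2O/(L/s)


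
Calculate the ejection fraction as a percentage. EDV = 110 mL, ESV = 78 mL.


SV = EDV - ESV = 110 - 78 = 32 mL
EF = SV/EDV * 100 = 32/110 * 100
EF = 29.09%


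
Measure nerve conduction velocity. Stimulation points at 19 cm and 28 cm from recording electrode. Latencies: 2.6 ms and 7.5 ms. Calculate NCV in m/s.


Distance = (28 - 19) / 100 = 0.09 m
dt = (7.5 - 2.6) / 1000 = 0.0049 s
NCV = dist / dt = 18.37 m/s


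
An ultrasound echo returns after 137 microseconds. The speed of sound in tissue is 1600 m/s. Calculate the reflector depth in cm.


depth = c * t / 2
t = 137 us = 1.3700e-04 s
depth = 1600 * 1.3700e-04 / 2
depth = 0.1096 m = 10.96 cm


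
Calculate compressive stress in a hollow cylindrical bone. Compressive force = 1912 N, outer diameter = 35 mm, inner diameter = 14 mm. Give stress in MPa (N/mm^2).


A = pi*(r_o^2 - r_i^2)
r_o = 17.5 mm, r_i = 7 mm
A = 808.175 mm^2
sigma = F/A = 1912 / 808.175
sigma = 2.366 MPa


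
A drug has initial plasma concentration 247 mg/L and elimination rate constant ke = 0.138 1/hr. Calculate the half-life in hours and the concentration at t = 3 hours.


t_half = ln(2) / ke = 0.693147 / 0.138 = 5.023 hr
C(t) = C0 * exp(-ke*t) = 247 * exp(-0.138*3)
C(3) = 163.3 mg/L


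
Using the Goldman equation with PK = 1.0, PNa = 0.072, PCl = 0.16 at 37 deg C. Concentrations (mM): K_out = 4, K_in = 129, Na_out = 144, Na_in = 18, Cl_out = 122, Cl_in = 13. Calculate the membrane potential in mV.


Vm = (RT/F)*ln((PK*Ko + PNa*Nao + PCl*Cli)/(PK*Ki + PNa*Nai + PCl*Clo))
Numer = 16.448, Denom = 149.816
Vm = -59.04 mV


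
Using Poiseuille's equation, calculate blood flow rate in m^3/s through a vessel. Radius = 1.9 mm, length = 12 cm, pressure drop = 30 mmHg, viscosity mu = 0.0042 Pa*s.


Q = pi*r^4*dP / (8*mu*L)
r = 0.0019 m, L = 0.12 m
dP = 30 mmHg = 3999.66 Pa
Q = 4.0613e-05 m^3/s


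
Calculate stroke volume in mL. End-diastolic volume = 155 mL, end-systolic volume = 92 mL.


SV = EDV - ESV
SV = 155 - 92
SV = 63 mL


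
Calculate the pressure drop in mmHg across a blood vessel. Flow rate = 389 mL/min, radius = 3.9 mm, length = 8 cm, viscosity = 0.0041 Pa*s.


dP = 8*mu*L*Q / (pi*r^4)
Q = 389 mL/min = 6.48333e-06 m^3/s
dP = 23.4074 Pa = 23.4074 / 133.322 mmHg = 0.1756 mmHg


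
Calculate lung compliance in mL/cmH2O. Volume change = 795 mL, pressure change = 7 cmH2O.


C = dV / dP
C = 795 / 7
C = 113.6 mL/cmH2O


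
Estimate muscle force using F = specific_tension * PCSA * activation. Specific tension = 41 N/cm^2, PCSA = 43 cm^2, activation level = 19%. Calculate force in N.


F = sigma * PCSA * activation
F = 41 * 43 * 0.19
F = 335 N


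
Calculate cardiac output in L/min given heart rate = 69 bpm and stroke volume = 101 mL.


CO = HR * SV
CO = 69 * 101 / 1000
CO = 6.969 L/min


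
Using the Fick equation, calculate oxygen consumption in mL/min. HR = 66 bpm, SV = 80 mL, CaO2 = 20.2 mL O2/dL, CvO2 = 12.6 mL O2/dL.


CO = HR*SV = 66*80/1000 = 5.28 L/min
a-v O2 diff = 20.2 - 12.6 = 7.6 mL/dL
VO2 = CO * (CaO2-CvO2) * 10 dL/L
VO2 = 5.28 * 7.6 * 10
VO2 = 401.3 mL/min


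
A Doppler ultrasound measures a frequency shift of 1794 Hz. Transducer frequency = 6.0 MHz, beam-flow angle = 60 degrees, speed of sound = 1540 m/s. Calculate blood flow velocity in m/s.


v = fd * c / (2 * f0 * cos(theta))
v = 1794 * 1540 / (2 * 6.0000e+06 * cos(60))
v = 0.4605 m/s


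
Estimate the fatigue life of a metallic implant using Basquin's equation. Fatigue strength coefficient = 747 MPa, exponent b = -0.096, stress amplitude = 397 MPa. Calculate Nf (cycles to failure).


sigma_a = sigma_f' * (2Nf)^b
2Nf = (sigma_a/sigma_f')^(1/b)
2Nf = (397/747)^(1/-0.096)
2Nf = 723.91652
Nf = 362


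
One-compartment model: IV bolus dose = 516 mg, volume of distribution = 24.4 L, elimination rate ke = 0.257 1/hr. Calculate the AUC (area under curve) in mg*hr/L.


C0 = Dose/Vd = 516/24.4 = 21.1475 mg/L
AUC = C0/ke = 21.1475/0.257
AUC = 82.29 mg*hr/L


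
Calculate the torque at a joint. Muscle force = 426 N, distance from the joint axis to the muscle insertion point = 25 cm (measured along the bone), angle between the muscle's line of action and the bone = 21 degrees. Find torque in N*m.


Torque = F * d * sin(theta)   (moment arm = d*sin(theta))
d = 25 cm = 0.25 m
Torque = 426 * 0.25 * sin(21)
Torque = 38.17 N*m


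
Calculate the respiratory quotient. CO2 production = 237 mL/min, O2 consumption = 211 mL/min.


RQ = VCO2 / VO2
RQ = 237 / 211
RQ = 1.123


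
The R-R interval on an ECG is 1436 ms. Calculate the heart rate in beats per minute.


HR = 60 / RR_interval(s)
RR = 1436 ms = 1.436 s
HR = 60 / 1.436 = 41.78 bpm


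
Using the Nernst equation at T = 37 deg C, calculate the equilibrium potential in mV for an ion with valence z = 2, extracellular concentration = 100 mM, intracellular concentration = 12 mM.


E = (RT/(zF)) * ln(C_out/C_in)
T = 37 + 273.15 = 310.15 K
E = (8.314 * 310.15 / (2 * 96485)) * ln(100/12)
E = 28.33 mV


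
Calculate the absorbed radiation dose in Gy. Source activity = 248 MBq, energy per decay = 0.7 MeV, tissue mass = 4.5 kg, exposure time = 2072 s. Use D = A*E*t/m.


A = 248 MBq = 2.4800e+08 Bq
E = 0.7 MeV = 1.1214e-13 J
D = A*E*t/m = 2.4800e+08*1.1214e-13*2072/4.5
D = 0.01281 Gy


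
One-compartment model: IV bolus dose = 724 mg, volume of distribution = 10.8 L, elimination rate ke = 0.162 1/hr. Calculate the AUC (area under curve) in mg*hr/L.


C0 = Dose/Vd = 724/10.8 = 67.037 mg/L
AUC = C0/ke = 67.037/0.162
AUC = 413.8 mg*hr/L


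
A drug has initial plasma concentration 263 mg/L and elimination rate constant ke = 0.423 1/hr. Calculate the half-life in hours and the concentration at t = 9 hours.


t_half = ln(2) / ke = 0.693147 / 0.423 = 1.639 hr
C(t) = C0 * exp(-ke*t) = 263 * exp(-0.423*9)
C(9) = 5.842 mg/L


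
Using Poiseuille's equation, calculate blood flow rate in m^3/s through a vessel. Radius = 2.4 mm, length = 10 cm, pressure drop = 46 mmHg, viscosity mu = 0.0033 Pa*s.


Q = pi*r^4*dP / (8*mu*L)
r = 0.0024 m, L = 0.1 m
dP = 46 mmHg = 6132.812 Pa
Q = 2.4213e-04 m^3/s


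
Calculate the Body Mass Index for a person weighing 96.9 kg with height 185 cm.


BMI = weight / height^2
height = 185 cm = 1.85 m
BMI = 96.9 / 1.85^2
BMI = 28.31 kg/m^2


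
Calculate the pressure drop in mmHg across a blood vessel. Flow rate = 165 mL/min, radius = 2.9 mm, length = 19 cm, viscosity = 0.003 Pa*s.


dP = 8*mu*L*Q / (pi*r^4)
Q = 165 mL/min = 2.75e-06 m^3/s
dP = 56.4359 Pa = 56.4359 / 133.322 mmHg = 0.4233 mmHg


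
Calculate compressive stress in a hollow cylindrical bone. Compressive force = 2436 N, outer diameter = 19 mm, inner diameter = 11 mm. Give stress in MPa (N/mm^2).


A = pi*(r_o^2 - r_i^2)
r_o = 9.5 mm, r_i = 5.5 mm
A = 188.496 mm^2
sigma = F/A = 2436 / 188.496
sigma = 12.92 MPa


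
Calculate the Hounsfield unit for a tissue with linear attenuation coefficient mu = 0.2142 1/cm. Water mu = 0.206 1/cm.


HU = ((mu_tissue - mu_water) / mu_water) * 1000
HU = ((0.2142 - 0.206) / 0.206) * 1000
HU = 39.81


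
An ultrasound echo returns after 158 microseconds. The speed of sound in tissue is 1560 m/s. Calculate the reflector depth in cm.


depth = c * t / 2
t = 158 us = 1.5800e-04 s
depth = 1560 * 1.5800e-04 / 2
depth = 0.12324 m = 12.324 cm


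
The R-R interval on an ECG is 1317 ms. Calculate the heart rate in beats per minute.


HR = 60 / RR_interval(s)
RR = 1317 ms = 1.317 s
HR = 60 / 1.317 = 45.56 bpm


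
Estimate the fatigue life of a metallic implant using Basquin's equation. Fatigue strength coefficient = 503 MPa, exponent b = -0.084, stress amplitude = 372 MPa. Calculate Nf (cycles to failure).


sigma_a = sigma_f' * (2Nf)^b
2Nf = (sigma_a/sigma_f')^(1/b)
2Nf = (372/503)^(1/-0.084)
2Nf = 36.292925
Nf = 18.15


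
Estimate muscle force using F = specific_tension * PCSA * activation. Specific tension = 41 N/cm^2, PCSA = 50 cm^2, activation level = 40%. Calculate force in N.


F = sigma * PCSA * activation
F = 41 * 50 * 0.4
F = 820 N


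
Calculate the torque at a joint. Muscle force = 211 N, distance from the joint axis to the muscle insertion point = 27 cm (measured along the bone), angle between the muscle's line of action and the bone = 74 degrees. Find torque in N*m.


Torque = F * d * sin(theta)   (moment arm = d*sin(theta))
d = 27 cm = 0.27 m
Torque = 211 * 0.27 * sin(74)
Torque = 54.76 N*m


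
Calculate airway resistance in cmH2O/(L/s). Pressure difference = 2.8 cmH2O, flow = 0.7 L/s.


R = dP / flow
R = 2.8 / 0.7
R = 4 cmH2O/(L/s)


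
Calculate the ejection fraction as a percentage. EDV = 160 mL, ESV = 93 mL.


SV = EDV - ESV = 160 - 93 = 67 mL
EF = SV/EDV * 100 = 67/160 * 100
EF = 41.88%


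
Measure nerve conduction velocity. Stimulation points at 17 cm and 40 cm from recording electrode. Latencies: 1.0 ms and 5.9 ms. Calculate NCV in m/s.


Distance = (40 - 17) / 100 = 0.23 m
dt = (5.9 - 1.0) / 1000 = 0.0049 s
NCV = dist / dt = 46.94 m/s


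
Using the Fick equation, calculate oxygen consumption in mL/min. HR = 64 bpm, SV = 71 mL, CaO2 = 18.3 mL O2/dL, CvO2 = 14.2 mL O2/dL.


CO = HR*SV = 64*71/1000 = 4.544 L/min
a-v O2 diff = 18.3 - 14.2 = 4.1 mL/dL
VO2 = CO * (CaO2-CvO2) * 10 dL/L
VO2 = 4.544 * 4.1 * 10
VO2 = 186.3 mL/min


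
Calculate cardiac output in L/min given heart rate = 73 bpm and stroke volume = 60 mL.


CO = HR * SV
CO = 73 * 60 / 1000
CO = 4.38 L/min


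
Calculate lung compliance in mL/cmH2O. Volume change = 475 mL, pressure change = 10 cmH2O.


C = dV / dP
C = 475 / 10
C = 47.5 mL/cmH2O


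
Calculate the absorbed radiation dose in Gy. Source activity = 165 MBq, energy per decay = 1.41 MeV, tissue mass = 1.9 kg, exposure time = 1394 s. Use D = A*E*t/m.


A = 165 MBq = 1.6500e+08 Bq
E = 1.41 MeV = 2.25882e-13 J
D = A*E*t/m = 1.6500e+08*2.25882e-13*1394/1.9
D = 0.02734 Gy


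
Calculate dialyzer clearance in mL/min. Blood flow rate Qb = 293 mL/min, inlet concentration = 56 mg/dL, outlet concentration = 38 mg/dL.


K = Qb * (Cb_in - Cb_out) / Cb_in
K = 293 * (56 - 38) / 56
K = 94.18 mL/min


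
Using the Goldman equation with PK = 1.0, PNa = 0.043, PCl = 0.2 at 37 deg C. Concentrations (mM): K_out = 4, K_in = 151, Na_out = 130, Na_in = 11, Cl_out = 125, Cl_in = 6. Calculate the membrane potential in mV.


Vm = (RT/F)*ln((PK*Ko + PNa*Nao + PCl*Cli)/(PK*Ki + PNa*Nai + PCl*Clo))
Numer = 10.79, Denom = 176.473
Vm = -74.69 mV


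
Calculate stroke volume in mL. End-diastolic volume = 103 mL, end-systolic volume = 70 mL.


SV = EDV - ESV
SV = 103 - 70
SV = 33 mL


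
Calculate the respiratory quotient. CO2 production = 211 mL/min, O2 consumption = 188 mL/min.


RQ = VCO2 / VO2
RQ = 211 / 188
RQ = 1.122


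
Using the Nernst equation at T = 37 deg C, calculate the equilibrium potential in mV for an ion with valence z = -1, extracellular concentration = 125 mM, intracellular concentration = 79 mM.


E = (RT/(zF)) * ln(C_out/C_in)
T = 37 + 273.15 = 310.15 K
E = (8.314 * 310.15 / (-1 * 96485)) * ln(125/79)
E = -12.26 mV


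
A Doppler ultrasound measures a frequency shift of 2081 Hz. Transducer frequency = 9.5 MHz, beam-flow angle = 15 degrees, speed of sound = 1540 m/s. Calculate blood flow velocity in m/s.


v = fd * c / (2 * f0 * cos(theta))
v = 2081 * 1540 / (2 * 9.5000e+06 * cos(15))
v = 0.1746 m/s


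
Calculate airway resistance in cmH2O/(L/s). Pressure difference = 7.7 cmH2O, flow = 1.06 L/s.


R = dP / flow
R = 7.7 / 1.06
R = 7.264 cmH2O/(L/s)


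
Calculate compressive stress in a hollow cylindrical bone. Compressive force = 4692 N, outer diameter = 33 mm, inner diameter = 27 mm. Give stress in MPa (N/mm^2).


A = pi*(r_o^2 - r_i^2)
r_o = 16.5 mm, r_i = 13.5 mm
A = 282.743 mm^2
sigma = F/A = 4692 / 282.743
sigma = 16.59 MPa


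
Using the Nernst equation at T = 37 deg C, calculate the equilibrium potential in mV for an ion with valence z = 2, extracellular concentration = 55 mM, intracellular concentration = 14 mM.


E = (RT/(zF)) * ln(C_out/C_in)
T = 37 + 273.15 = 310.15 K
E = (8.314 * 310.15 / (2 * 96485)) * ln(55/14)
E = 18.28 mV


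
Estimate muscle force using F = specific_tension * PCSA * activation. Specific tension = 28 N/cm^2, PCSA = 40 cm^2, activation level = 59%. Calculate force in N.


F = sigma * PCSA * activation
F = 28 * 40 * 0.59
F = 660.8 N


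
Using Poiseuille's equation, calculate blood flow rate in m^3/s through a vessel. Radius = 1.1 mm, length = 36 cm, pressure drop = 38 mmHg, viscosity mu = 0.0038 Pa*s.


Q = pi*r^4*dP / (8*mu*L)
r = 0.0011 m, L = 0.36 m
dP = 38 mmHg = 5066.236 Pa
Q = 2.1293e-06 m^3/s


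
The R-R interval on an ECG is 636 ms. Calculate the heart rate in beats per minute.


HR = 60 / RR_interval(s)
RR = 636 ms = 0.636 s
HR = 60 / 0.636 = 94.34 bpm


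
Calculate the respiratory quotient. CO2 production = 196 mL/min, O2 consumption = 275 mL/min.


RQ = VCO2 / VO2
RQ = 196 / 275
RQ = 0.7127


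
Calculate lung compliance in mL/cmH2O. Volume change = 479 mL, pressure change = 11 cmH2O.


C = dV / dP
C = 479 / 11
C = 43.55 mL/cmH2O


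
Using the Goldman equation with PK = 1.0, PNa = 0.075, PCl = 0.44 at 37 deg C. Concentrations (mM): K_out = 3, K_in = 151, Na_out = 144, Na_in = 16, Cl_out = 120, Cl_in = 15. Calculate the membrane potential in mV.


Vm = (RT/F)*ln((PK*Ko + PNa*Nao + PCl*Cli)/(PK*Ki + PNa*Nai + PCl*Clo))
Numer = 20.4, Denom = 205
Vm = -61.67 mV


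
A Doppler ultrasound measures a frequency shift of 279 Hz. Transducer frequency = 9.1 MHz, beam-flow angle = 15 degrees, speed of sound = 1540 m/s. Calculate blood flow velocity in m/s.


v = fd * c / (2 * f0 * cos(theta))
v = 279 * 1540 / (2 * 9.1000e+06 * cos(15))
v = 0.02444 m/s


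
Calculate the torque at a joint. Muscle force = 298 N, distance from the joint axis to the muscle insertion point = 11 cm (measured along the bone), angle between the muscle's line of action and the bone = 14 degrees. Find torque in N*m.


Torque = F * d * sin(theta)   (moment arm = d*sin(theta))
d = 11 cm = 0.11 m
Torque = 298 * 0.11 * sin(14)
Torque = 7.93 N*m


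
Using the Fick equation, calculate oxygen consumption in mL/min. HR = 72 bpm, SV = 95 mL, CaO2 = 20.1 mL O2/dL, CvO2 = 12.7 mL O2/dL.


CO = HR*SV = 72*95/1000 = 6.84 L/min
a-v O2 diff = 20.1 - 12.7 = 7.4 mL/dL
VO2 = CO * (CaO2-CvO2) * 10 dL/L
VO2 = 6.84 * 7.4 * 10
VO2 = 506.2 mL/min


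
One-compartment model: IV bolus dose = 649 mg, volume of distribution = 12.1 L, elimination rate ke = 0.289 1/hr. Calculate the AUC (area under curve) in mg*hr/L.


C0 = Dose/Vd = 649/12.1 = 53.6364 mg/L
AUC = C0/ke = 53.6364/0.289
AUC = 185.6 mg*hr/L


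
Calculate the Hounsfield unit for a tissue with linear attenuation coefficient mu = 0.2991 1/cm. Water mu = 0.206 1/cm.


HU = ((mu_tissue - mu_water) / mu_water) * 1000
HU = ((0.2991 - 0.206) / 0.206) * 1000
HU = 451.9


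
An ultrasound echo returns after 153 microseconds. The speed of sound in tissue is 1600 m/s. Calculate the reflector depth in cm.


depth = c * t / 2
t = 153 us = 1.5300e-04 s
depth = 1600 * 1.5300e-04 / 2
depth = 0.1224 m = 12.24 cm


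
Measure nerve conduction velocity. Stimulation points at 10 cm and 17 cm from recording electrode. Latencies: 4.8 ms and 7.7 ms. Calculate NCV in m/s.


Distance = (17 - 10) / 100 = 0.07 m
dt = (7.7 - 4.8) / 1000 = 0.0029 s
NCV = dist / dt = 24.14 m/s


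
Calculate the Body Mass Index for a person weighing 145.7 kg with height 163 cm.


BMI = weight / height^2
height = 163 cm = 1.63 m
BMI = 145.7 / 1.63^2
BMI = 54.84 kg/m^2


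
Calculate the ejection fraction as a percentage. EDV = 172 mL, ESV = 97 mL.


SV = EDV - ESV = 172 - 97 = 75 mL
EF = SV/EDV * 100 = 75/172 * 100
EF = 43.6%


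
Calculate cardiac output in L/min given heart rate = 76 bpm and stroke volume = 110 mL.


CO = HR * SV
CO = 76 * 110 / 1000
CO = 8.36 L/min


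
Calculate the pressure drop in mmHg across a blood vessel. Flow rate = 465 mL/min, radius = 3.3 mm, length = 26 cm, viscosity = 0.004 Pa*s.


dP = 8*mu*L*Q / (pi*r^4)
Q = 465 mL/min = 7.75e-06 m^3/s
dP = 173.069 Pa = 173.069 / 133.322 mmHg = 1.298 mmHg


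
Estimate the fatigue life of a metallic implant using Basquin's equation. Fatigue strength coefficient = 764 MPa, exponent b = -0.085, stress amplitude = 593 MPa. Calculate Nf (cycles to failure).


sigma_a = sigma_f' * (2Nf)^b
2Nf = (sigma_a/sigma_f')^(1/b)
2Nf = (593/764)^(1/-0.085)
2Nf = 19.704823
Nf = 9.852


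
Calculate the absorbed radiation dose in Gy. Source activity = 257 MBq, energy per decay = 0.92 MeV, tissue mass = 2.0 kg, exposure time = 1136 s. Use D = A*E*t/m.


A = 257 MBq = 2.5700e+08 Bq
E = 0.92 MeV = 1.47384e-13 J
D = A*E*t/m = 2.5700e+08*1.47384e-13*1136/2.0
D = 0.02151 Gy


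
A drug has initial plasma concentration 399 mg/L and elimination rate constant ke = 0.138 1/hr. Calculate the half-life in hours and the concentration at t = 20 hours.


t_half = ln(2) / ke = 0.693147 / 0.138 = 5.023 hr
C(t) = C0 * exp(-ke*t) = 399 * exp(-0.138*20)
C(20) = 25.25 mg/L


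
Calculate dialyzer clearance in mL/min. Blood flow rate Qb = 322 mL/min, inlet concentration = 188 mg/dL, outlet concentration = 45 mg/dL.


K = Qb * (Cb_in - Cb_out) / Cb_in
K = 322 * (188 - 45) / 188
K = 244.9 mL/min


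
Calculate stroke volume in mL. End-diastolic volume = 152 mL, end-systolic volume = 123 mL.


SV = EDV - ESV
SV = 152 - 123
SV = 29 mL


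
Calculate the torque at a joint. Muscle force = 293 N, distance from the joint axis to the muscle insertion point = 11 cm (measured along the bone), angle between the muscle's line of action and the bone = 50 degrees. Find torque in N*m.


Torque = F * d * sin(theta)   (moment arm = d*sin(theta))
d = 11 cm = 0.11 m
Torque = 293 * 0.11 * sin(50)
Torque = 24.69 N*m


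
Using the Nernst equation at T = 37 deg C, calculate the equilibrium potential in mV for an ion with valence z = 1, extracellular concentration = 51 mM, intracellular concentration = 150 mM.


E = (RT/(zF)) * ln(C_out/C_in)
T = 37 + 273.15 = 310.15 K
E = (8.314 * 310.15 / (1 * 96485)) * ln(51/150)
E = -28.83 mV


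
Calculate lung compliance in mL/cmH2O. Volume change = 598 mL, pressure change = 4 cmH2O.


C = dV / dP
C = 598 / 4
C = 149.5 mL/cmH2O


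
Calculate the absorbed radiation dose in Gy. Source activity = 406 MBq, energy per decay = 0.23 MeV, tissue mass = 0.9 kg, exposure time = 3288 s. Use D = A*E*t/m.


A = 406 MBq = 4.0600e+08 Bq
E = 0.23 MeV = 3.6846e-14 J
D = A*E*t/m = 4.0600e+08*3.6846e-14*3288/0.9
D = 0.05465 Gy


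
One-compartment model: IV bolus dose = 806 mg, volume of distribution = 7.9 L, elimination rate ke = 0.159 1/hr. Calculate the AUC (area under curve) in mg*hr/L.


C0 = Dose/Vd = 806/7.9 = 102.025 mg/L
AUC = C0/ke = 102.025/0.159
AUC = 641.7 mg*hr/L


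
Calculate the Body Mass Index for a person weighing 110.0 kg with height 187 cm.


BMI = weight / height^2
height = 187 cm = 1.87 m
BMI = 110.0 / 1.87^2
BMI = 31.46 kg/m^2


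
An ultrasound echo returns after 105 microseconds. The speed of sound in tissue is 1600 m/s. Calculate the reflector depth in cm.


depth = c * t / 2
t = 105 us = 1.0500e-04 s
depth = 1600 * 1.0500e-04 / 2
depth = 0.084 m = 8.4 cm


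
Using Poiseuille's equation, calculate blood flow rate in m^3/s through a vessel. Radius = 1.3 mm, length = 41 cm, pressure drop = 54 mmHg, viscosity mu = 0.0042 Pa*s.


Q = pi*r^4*dP / (8*mu*L)
r = 0.0013 m, L = 0.41 m
dP = 54 mmHg = 7199.388 Pa
Q = 4.6892e-06 m^3/s


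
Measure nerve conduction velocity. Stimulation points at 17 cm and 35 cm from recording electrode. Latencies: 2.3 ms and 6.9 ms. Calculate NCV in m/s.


Distance = (35 - 17) / 100 = 0.18 m
dt = (6.9 - 2.3) / 1000 = 0.0046 s
NCV = dist / dt = 39.13 m/s


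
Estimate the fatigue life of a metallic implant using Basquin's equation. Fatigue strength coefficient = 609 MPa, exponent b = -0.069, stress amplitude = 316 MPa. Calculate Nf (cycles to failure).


sigma_a = sigma_f' * (2Nf)^b
2Nf = (sigma_a/sigma_f')^(1/b)
2Nf = (316/609)^(1/-0.069)
2Nf = 13471.729
Nf = 6736


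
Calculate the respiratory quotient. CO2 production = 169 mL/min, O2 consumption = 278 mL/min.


RQ = VCO2 / VO2
RQ = 169 / 278
RQ = 0.6079


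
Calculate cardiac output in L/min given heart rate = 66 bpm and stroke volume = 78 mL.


CO = HR * SV
CO = 66 * 78 / 1000
CO = 5.148 L/min


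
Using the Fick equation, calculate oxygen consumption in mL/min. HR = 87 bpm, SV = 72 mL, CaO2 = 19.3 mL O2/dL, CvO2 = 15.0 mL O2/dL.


CO = HR*SV = 87*72/1000 = 6.264 L/min
a-v O2 diff = 19.3 - 15.0 = 4.3 mL/dL
VO2 = CO * (CaO2-CvO2) * 10 dL/L
VO2 = 6.264 * 4.3 * 10
VO2 = 269.4 mL/min


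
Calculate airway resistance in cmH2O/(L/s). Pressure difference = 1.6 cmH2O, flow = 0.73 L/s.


R = dP / flow
R = 1.6 / 0.73
R = 2.192 cmH2O/(L/s)


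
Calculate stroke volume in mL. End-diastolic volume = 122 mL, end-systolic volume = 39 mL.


SV = EDV - ESV
SV = 122 - 39
SV = 83 mL


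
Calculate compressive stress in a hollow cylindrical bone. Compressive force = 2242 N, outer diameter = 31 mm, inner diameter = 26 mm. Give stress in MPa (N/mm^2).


A = pi*(r_o^2 - r_i^2)
r_o = 15.5 mm, r_i = 13 mm
A = 223.838 mm^2
sigma = F/A = 2242 / 223.838
sigma = 10.02 MPa


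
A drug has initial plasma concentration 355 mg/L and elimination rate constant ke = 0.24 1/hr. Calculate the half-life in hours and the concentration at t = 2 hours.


t_half = ln(2) / ke = 0.693147 / 0.24 = 2.888 hr
C(t) = C0 * exp(-ke*t) = 355 * exp(-0.24*2)
C(2) = 219.7 mg/L


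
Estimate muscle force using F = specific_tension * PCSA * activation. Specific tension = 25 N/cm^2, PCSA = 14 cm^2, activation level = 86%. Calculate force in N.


F = sigma * PCSA * activation
F = 25 * 14 * 0.86
F = 301 N


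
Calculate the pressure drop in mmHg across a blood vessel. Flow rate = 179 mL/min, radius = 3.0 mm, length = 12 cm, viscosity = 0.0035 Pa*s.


dP = 8*mu*L*Q / (pi*r^4)
Q = 179 mL/min = 2.98333e-06 m^3/s
dP = 39.3918 Pa = 39.3918 / 133.322 mmHg = 0.2955 mmHg


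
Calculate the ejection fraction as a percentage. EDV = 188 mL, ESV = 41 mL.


SV = EDV - ESV = 188 - 41 = 147 mL
EF = SV/EDV * 100 = 147/188 * 100
EF = 78.19%


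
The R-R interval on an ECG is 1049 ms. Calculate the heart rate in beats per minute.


HR = 60 / RR_interval(s)
RR = 1049 ms = 1.049 s
HR = 60 / 1.049 = 57.2 bpm


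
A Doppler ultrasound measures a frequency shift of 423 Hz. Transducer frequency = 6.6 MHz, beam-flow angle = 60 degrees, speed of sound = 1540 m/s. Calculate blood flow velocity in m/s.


v = fd * c / (2 * f0 * cos(theta))
v = 423 * 1540 / (2 * 6.6000e+06 * cos(60))
v = 0.0987 m/s


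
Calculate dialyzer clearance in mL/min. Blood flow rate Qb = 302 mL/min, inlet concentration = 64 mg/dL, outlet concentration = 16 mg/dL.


K = Qb * (Cb_in - Cb_out) / Cb_in
K = 302 * (64 - 16) / 64
K = 226.5 mL/min


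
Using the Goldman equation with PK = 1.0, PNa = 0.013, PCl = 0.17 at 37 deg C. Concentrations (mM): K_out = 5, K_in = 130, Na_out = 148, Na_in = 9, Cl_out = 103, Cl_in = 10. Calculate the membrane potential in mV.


Vm = (RT/F)*ln((PK*Ko + PNa*Nao + PCl*Cli)/(PK*Ki + PNa*Nai + PCl*Clo))
Numer = 8.624, Denom = 147.627
Vm = -75.9 mV


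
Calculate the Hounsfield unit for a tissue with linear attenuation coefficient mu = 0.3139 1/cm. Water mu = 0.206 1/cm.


HU = ((mu_tissue - mu_water) / mu_water) * 1000
HU = ((0.3139 - 0.206) / 0.206) * 1000
HU = 523.8


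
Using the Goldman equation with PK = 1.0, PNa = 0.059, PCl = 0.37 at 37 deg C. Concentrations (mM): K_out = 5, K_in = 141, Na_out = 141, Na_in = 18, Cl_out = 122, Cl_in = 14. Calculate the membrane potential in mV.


Vm = (RT/F)*ln((PK*Ko + PNa*Nao + PCl*Cli)/(PK*Ki + PNa*Nai + PCl*Clo))
Numer = 18.499, Denom = 187.202
Vm = -61.85 mV


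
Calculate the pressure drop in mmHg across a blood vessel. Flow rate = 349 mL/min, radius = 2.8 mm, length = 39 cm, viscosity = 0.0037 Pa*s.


dP = 8*mu*L*Q / (pi*r^4)
Q = 349 mL/min = 5.81667e-06 m^3/s
dP = 347.735 Pa = 347.735 / 133.322 mmHg = 2.608 mmHg


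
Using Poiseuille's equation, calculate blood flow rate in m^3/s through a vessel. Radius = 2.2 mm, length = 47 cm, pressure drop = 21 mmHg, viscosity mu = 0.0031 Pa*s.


Q = pi*r^4*dP / (8*mu*L)
r = 0.0022 m, L = 0.47 m
dP = 21 mmHg = 2799.762 Pa
Q = 1.7677e-05 m^3/s


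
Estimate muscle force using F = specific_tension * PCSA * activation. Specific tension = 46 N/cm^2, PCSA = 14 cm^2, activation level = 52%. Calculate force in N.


F = sigma * PCSA * activation
F = 46 * 14 * 0.52
F = 334.9 N


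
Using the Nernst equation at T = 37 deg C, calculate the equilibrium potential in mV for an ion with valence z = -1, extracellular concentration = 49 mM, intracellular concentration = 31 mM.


E = (RT/(zF)) * ln(C_out/C_in)
T = 37 + 273.15 = 310.15 K
E = (8.314 * 310.15 / (-1 * 96485)) * ln(49/31)
E = -12.24 mV


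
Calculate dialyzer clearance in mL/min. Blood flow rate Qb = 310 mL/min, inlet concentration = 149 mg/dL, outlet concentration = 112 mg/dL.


K = Qb * (Cb_in - Cb_out) / Cb_in
K = 310 * (149 - 112) / 149
K = 76.98 mL/min


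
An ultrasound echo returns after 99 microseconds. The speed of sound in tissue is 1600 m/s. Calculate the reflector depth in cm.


depth = c * t / 2
t = 99 us = 9.9000e-05 s
depth = 1600 * 9.9000e-05 / 2
depth = 0.0792 m = 7.92 cm


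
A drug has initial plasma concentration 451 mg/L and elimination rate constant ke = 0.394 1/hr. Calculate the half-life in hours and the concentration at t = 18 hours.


t_half = ln(2) / ke = 0.693147 / 0.394 = 1.759 hr
C(t) = C0 * exp(-ke*t) = 451 * exp(-0.394*18)
C(18) = 0.3751 mg/L


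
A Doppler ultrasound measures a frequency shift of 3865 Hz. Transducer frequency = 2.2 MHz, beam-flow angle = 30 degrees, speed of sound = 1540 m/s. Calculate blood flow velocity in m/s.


v = fd * c / (2 * f0 * cos(theta))
v = 3865 * 1540 / (2 * 2.2000e+06 * cos(30))
v = 1.562 m/s


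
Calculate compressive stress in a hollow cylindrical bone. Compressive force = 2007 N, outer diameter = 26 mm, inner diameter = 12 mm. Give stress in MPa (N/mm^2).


A = pi*(r_o^2 - r_i^2)
r_o = 13 mm, r_i = 6 mm
A = 417.832 mm^2
sigma = F/A = 2007 / 417.832
sigma = 4.803 MPa


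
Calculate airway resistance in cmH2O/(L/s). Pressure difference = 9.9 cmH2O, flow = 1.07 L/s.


R = dP / flow
R = 9.9 / 1.07
R = 9.252 cmH2O/(L/s)


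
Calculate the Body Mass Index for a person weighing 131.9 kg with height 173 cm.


BMI = weight / height^2
height = 173 cm = 1.73 m
BMI = 131.9 / 1.73^2
BMI = 44.07 kg/m^2


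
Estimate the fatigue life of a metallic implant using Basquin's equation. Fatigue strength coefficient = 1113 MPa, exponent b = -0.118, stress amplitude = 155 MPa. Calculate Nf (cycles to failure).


sigma_a = sigma_f' * (2Nf)^b
2Nf = (sigma_a/sigma_f')^(1/b)
2Nf = (155/1113)^(1/-0.118)
2Nf = 18014516
Nf = 9.0073e+06


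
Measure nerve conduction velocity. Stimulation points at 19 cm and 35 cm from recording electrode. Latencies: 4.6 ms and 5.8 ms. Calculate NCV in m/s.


Distance = (35 - 19) / 100 = 0.16 m
dt = (5.8 - 4.6) / 1000 = 0.0012 s
NCV = dist / dt = 133.3 m/s
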